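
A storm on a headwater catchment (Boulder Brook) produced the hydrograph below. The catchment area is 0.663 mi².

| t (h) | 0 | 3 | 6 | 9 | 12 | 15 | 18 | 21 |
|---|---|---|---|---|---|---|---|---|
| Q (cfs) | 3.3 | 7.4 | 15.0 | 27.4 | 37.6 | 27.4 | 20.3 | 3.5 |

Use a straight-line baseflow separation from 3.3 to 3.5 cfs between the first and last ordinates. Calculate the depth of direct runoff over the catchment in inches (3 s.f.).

Direct runoff: 0.00, 4.07, 11.64, 24.01, 34.19, 23.96, 16.83, 0.00 cfs; ΣQ_DR = 114.7 cfs.
V = ΣQ_DR · Δt = 114.7 × 10800 s = 1.239 × 10^6 ft³.
Over A = 0.663 mi², depth = V / A = 0.804 in.

d ≈ 0.804 in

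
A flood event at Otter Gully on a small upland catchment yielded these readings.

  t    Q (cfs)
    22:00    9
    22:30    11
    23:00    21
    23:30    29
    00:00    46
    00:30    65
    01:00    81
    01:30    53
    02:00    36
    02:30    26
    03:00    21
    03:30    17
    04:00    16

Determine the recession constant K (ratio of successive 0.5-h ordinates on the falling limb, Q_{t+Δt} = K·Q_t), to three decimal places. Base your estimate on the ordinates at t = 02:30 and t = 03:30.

Using the recession-limb readings at t = 02:30 and t = 03:30: Q falls from 26 to 17 cfs over 2 intervals.
K = (Q₂/Q₁)^(1/2) = (17/26)^(1/2) = 0.809.

K ≈ 0.809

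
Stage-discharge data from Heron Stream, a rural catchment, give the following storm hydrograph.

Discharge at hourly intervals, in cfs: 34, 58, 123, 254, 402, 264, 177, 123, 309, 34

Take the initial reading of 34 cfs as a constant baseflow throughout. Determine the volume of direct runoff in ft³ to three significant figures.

Direct-runoff ordinates (Q − Q_b): 0.0, 24.0, 89.0, 220.0, 368.0, 230.0, 143.0, 89.0, 275.0, 0.0 cfs.
ΣQ_DR = 1438 cfs.
With Δt = 1 h = 3600 s, V = ΣQ_DR · Δt = 1438 × 3600 = 5.18 × 10^6 ft³.

V ≈ 5.18 × 10^6 ft³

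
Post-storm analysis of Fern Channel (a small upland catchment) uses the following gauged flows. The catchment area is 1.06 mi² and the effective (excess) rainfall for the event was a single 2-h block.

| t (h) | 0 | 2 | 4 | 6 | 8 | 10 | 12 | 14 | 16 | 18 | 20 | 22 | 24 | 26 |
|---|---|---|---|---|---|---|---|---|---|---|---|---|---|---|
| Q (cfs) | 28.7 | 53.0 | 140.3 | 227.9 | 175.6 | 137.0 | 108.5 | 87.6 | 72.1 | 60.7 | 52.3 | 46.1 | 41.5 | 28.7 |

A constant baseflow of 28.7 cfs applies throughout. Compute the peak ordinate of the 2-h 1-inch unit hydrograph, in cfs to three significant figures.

U_p ≈ 79.4 cfs

Direct runoff: 0.0, 24.3, 111.6, 199.2, 146.9, 108.3, 79.8, 58.9, 43.4, 32.0, 23.6, 17.4, 12.8, 0.0 cfs; ΣQ_DR = 858.2 cfs, peak = 199.2 cfs.
Runoff depth d = ΣQ_DR·Δt / A = 858.2 × 7200 / (1.06 mi²) = 2.509 in.
The 1-inch UH is the DRH scaled by (1 in)/d, so U_p = 199.2 × 1/2.509 = 79.4 cfs.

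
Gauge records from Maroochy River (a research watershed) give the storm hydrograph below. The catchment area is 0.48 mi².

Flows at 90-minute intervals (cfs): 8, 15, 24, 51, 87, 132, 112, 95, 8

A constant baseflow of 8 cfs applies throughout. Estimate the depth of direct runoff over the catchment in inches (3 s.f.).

d ≈ 2.23 in

Direct runoff: 0.0, 7.0, 16.0, 43.0, 79.0, 124.0, 104.0, 87.0, 0.0 cfs; ΣQ_DR = 460.0 cfs.
V = ΣQ_DR · Δt = 460.0 × 5400 s = 2.484 × 10^6 ft³.
Over A = 0.48 mi², depth = V / A = 2.23 in.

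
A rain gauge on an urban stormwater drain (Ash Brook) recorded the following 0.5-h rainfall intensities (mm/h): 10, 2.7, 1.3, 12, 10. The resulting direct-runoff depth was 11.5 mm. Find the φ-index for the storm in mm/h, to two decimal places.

Only the 3 blocks with intensity above φ contribute runoff: 10, 12, 10 mm/h.
Σ(I−φ)·Δt = d  ⇒  (10+12+10 − 3φ)·0.5 = 11.5
φ = (32.00 − 11.5/0.5) / 3 = 3.00 mm/h.

φ ≈ 3.00 mm/h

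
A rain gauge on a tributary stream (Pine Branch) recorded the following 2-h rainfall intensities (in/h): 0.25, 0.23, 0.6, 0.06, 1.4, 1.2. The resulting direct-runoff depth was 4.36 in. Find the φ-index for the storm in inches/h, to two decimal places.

Only the 3 blocks with intensity above φ contribute runoff: 0.6, 1.4, 1.2 in/h.
Σ(I−φ)·Δt = d  ⇒  (0.6+1.4+1.2 − 3φ)·2 = 4.36
φ = (3.200 − 4.36/2) / 3 = 0.34 in/h.

φ ≈ 0.34 in/h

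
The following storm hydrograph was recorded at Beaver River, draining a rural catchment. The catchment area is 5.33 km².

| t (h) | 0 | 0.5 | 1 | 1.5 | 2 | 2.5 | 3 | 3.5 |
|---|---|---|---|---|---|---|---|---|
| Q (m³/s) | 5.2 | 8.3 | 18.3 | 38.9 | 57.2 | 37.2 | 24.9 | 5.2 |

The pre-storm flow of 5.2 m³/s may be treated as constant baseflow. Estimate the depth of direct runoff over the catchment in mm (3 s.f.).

Direct runoff: 0.0, 3.1, 13.1, 33.7, 52.0, 32.0, 19.7, 0.0 m³/s; ΣQ_DR = 153.6 m³/s.
V = ΣQ_DR · Δt = 153.6 × 1800 s = 2.765 × 10^5 m³.
Over A = 5.33 km², depth = V / A = 51.9 mm.

d ≈ 51.9 mm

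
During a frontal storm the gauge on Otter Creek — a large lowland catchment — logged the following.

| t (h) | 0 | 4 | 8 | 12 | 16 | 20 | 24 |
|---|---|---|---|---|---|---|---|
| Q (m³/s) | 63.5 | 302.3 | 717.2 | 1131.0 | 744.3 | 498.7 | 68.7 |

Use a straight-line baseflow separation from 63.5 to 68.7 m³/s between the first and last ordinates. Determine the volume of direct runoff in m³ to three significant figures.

V ≈ 4.41 × 10^7 m³

Direct-runoff ordinates (Q − Q_b): 0.00, 237.93, 651.97, 1064.90, 677.33, 430.87, 0.00 m³/s.
ΣQ_DR = 3063 m³/s.
With Δt = 4 h = 14400 s, V = ΣQ_DR · Δt = 3063 × 14400 = 4.41 × 10^7 m³.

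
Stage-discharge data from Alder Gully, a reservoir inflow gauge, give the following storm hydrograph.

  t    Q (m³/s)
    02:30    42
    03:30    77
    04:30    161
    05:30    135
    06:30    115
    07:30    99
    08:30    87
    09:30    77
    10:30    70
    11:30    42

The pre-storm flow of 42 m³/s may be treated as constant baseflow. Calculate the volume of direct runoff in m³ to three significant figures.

Direct-runoff ordinates (Q − Q_b): 0.0, 35.0, 119.0, 93.0, 73.0, 57.0, 45.0, 35.0, 28.0, 0.0 m³/s.
ΣQ_DR = 485.0 m³/s.
With Δt = 1 h = 3600 s, V = ΣQ_DR · Δt = 485.0 × 3600 = 1.75 × 10^6 m³.

V ≈ 1.75 × 10^6 m³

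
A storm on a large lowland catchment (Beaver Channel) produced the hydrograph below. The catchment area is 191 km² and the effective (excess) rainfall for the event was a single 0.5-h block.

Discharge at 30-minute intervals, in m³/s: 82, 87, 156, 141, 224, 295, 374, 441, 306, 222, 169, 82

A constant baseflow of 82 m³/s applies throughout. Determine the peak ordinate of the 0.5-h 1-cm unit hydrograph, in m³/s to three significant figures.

Direct runoff: 0.0, 5.0, 74.0, 59.0, 142.0, 213.0, 292.0, 359.0, 224.0, 140.0, 87.0, 0.0 m³/s; ΣQ_DR = 1595 m³/s, peak = 359.0 m³/s.
Runoff depth d = ΣQ_DR·Δt / A = 1595 × 1800 / (191 km²) = 15.03 mm.
The 1-cm UH is the DRH scaled by (10 mm)/d, so U_p = 359.0 × 10/15.03 = 239 m³/s.

U_p ≈ 239 m³/s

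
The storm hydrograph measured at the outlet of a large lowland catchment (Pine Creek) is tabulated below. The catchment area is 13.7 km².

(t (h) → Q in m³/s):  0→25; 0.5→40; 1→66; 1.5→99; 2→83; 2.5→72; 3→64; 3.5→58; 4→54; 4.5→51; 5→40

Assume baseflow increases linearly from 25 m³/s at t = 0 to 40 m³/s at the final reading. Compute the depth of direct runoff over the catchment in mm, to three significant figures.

Direct runoff: 0.00, 13.50, 38.00, 69.50, 52.00, 39.50, 30.00, 22.50, 17.00, 12.50, 0.00 m³/s; ΣQ_DR = 294.5 m³/s.
V = ΣQ_DR · Δt = 294.5 × 1800 s = 5.301 × 10^5 m³.
Over A = 13.7 km², depth = V / A = 38.7 mm.

d ≈ 38.7 mm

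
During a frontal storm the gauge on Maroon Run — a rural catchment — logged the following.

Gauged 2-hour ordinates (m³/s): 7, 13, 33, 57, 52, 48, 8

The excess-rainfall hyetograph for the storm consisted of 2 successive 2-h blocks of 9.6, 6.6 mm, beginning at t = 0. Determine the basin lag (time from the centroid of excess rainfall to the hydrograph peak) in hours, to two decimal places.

Centroid of excess rainfall: t_c = Σ P_i·t̄_i / ΣP_i = 1.8148 h (block centres at 1, 3 h).
Hydrograph peak occurs at t = 6 h, so basin lag t_L = 6 − 1.8148 = 4.19 h.

t_L ≈ 4.19 h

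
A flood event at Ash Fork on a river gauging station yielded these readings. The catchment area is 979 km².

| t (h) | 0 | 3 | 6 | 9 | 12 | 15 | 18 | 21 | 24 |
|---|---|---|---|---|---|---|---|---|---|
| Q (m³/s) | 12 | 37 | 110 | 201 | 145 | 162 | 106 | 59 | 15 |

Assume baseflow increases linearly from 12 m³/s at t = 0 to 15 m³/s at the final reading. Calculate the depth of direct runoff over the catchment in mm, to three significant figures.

d ≈ 8.00 mm

Direct runoff: 0.00, 24.62, 97.25, 187.88, 131.50, 148.12, 91.75, 44.38, 0.00 m³/s; ΣQ_DR = 725.5 m³/s.
V = ΣQ_DR · Δt = 725.5 × 10800 s = 7.835 × 10^6 m³.
Over A = 979 km², depth = V / A = 8.00 mm.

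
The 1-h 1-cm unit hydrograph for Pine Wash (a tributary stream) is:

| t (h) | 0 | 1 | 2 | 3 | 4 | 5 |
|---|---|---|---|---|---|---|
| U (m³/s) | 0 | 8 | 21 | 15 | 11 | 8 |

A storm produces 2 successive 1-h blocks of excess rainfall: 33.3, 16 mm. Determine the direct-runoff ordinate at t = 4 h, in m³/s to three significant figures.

Q ≈ 60.6 m³/s

By discrete convolution, Q_j = Σ (P_i / 10 mm) · U_{j−i}.
At t = 4 h (j=4): Q = (33.3/10)·11 + (16/10)·15 = 60.6 m³/s.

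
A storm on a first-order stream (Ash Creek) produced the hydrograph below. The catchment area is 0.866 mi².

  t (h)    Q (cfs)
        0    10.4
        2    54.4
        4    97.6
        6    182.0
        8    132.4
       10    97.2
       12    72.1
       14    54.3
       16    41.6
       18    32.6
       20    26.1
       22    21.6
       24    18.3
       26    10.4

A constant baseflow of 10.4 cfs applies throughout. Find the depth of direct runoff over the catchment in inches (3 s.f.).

Direct runoff: 0.0, 44.0, 87.2, 171.6, 122.0, 86.8, 61.7, 43.9, 31.2, 22.2, 15.7, 11.2, 7.9, 0.0 cfs; ΣQ_DR = 705.4 cfs.
V = ΣQ_DR · Δt = 705.4 × 7200 s = 5.079 × 10^6 ft³.
Over A = 0.866 mi², depth = V / A = 2.52 in.

d ≈ 2.52 in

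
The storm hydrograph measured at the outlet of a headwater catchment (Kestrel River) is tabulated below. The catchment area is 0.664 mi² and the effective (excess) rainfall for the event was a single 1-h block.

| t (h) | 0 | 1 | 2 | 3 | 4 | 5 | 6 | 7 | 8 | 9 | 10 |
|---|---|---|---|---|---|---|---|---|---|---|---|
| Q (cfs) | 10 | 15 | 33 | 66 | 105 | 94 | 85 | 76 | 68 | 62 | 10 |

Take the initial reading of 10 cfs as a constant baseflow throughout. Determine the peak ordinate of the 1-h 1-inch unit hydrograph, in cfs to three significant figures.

Direct runoff: 0.0, 5.0, 23.0, 56.0, 95.0, 84.0, 75.0, 66.0, 58.0, 52.0, 0.0 cfs; ΣQ_DR = 514.0 cfs, peak = 95.0 cfs.
Runoff depth d = ΣQ_DR·Δt / A = 514.0 × 3600 / (0.664 mi²) = 1.200 in.
The 1-inch UH is the DRH scaled by (1 in)/d, so U_p = 95.0 × 1/1.200 = 79.2 cfs.

U_p ≈ 79.2 cfs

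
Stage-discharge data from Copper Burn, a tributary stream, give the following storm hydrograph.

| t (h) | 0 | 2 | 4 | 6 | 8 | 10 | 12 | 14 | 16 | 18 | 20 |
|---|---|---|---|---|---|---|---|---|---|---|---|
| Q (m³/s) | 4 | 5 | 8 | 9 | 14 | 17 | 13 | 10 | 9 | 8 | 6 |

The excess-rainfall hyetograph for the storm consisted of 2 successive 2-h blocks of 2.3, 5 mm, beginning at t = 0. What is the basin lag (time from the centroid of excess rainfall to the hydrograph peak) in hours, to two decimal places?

t_L ≈ 7.63 h

Centroid of excess rainfall: t_c = Σ P_i·t̄_i / ΣP_i = 2.3699 h (block centres at 1, 3 h).
Hydrograph peak occurs at t = 10 h, so basin lag t_L = 10 − 2.3699 = 7.63 h.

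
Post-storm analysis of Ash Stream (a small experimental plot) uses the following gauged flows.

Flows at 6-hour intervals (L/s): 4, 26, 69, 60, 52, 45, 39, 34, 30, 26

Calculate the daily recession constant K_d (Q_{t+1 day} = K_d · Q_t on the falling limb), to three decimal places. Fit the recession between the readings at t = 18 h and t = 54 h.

K_d ≈ 0.573

Between t = 18 h and t = 54 h the flow falls from 60 to 26 L/s over 6×6 h = 36 h.
Per-interval ratio K = (26/60)^(1/6) = 0.8699; K_d = K^(24/6) = 0.573.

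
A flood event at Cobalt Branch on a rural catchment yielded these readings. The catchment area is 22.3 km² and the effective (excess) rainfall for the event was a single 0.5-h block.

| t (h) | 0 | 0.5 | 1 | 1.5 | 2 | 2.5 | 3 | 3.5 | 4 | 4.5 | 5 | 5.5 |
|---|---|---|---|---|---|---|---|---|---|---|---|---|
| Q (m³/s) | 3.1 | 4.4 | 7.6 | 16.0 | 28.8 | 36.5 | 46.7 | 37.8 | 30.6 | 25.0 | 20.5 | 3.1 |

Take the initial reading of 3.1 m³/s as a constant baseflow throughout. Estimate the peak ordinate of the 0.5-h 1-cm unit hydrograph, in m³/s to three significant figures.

Direct runoff: 0.0, 1.3, 4.5, 12.9, 25.7, 33.4, 43.6, 34.7, 27.5, 21.9, 17.4, 0.0 m³/s; ΣQ_DR = 222.9 m³/s, peak = 43.6 m³/s.
Runoff depth d = ΣQ_DR·Δt / A = 222.9 × 1800 / (22.3 km²) = 17.99 mm.
The 1-cm UH is the DRH scaled by (10 mm)/d, so U_p = 43.6 × 10/17.99 = 24.2 m³/s.

U_p ≈ 24.2 m³/s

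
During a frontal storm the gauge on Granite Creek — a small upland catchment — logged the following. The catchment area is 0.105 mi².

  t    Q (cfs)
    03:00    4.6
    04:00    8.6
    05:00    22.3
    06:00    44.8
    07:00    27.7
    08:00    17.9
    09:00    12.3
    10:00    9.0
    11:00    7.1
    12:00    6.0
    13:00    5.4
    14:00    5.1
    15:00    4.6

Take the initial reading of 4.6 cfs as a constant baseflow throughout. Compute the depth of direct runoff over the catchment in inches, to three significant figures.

Direct runoff: 0.0, 4.0, 17.7, 40.2, 23.1, 13.3, 7.7, 4.4, 2.5, 1.4, 0.8, 0.5, 0.0 cfs; ΣQ_DR = 115.6 cfs.
V = ΣQ_DR · Δt = 115.6 × 3600 s = 4.162 × 10^5 ft³.
Over A = 0.105 mi², depth = V / A = 1.71 in.

d ≈ 1.71 in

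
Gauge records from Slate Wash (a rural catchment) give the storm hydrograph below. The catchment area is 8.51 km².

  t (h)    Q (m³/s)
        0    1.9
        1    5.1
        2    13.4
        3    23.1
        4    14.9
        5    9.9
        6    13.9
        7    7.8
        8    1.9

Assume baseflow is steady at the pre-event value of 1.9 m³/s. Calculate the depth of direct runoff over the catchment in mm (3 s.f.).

Direct runoff: 0.0, 3.2, 11.5, 21.2, 13.0, 8.0, 12.0, 5.9, 0.0 m³/s; ΣQ_DR = 74.80 m³/s.
V = ΣQ_DR · Δt = 74.80 × 3600 s = 2.693 × 10^5 m³.
Over A = 8.51 km², depth = V / A = 31.6 mm.

d ≈ 31.6 mm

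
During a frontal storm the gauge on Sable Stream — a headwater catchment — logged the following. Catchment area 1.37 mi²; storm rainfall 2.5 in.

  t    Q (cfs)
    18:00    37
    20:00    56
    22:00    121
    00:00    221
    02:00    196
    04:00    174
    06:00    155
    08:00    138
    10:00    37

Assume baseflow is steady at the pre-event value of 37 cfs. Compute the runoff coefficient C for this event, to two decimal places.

ΣQ_DR = 802.0 cfs; V = ΣQ_DR·Δt = 5.774 × 10^6 ft³.
Runoff depth d = V / A = 1.814 in.
C = d / P = 1.814 / 2.5 = 0.73.

C ≈ 0.73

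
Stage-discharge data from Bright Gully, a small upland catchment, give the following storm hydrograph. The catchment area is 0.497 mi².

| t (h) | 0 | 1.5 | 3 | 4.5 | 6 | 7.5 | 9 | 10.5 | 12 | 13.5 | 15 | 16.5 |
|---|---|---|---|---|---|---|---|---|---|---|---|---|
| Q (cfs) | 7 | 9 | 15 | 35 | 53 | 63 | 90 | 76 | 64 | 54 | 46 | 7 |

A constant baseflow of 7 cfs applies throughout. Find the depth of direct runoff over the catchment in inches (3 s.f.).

d ≈ 2.03 in

Direct runoff: 0.0, 2.0, 8.0, 28.0, 46.0, 56.0, 83.0, 69.0, 57.0, 47.0, 39.0, 0.0 cfs; ΣQ_DR = 435.0 cfs.
V = ΣQ_DR · Δt = 435.0 × 5400 s = 2.349 × 10^6 ft³.
Over A = 0.497 mi², depth = V / A = 2.03 in.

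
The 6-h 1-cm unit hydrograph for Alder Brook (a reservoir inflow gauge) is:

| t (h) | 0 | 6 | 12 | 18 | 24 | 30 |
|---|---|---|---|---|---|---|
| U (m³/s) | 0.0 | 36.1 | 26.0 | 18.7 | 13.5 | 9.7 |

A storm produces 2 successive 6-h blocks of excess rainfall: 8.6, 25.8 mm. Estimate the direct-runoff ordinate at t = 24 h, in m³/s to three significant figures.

By discrete convolution, Q_j = Σ (P_i / 10 mm) · U_{j−i}.
At t = 24 h (j=4): Q = (8.6/10)·13.5 + (25.8/10)·18.7 = 59.9 m³/s.

Q ≈ 59.9 m³/s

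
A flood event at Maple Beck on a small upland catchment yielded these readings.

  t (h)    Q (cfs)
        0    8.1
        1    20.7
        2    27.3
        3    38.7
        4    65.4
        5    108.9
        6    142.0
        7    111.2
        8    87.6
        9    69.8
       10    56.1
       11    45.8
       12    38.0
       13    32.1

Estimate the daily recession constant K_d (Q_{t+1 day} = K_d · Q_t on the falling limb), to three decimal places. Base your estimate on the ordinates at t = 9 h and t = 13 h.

Between t = 9 h and t = 13 h the flow falls from 69.8 to 32.1 cfs over 4×1 h = 4 h.
Per-interval ratio K = (32.1/69.8)^(1/4) = 0.8235; K_d = K^(24/1) = 0.009.

K_d ≈ 0.009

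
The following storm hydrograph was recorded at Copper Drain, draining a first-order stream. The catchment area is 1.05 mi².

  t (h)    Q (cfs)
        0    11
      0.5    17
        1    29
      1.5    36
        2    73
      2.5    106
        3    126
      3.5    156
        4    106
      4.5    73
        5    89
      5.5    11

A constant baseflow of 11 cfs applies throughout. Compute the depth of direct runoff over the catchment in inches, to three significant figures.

d ≈ 0.517 in

Direct runoff: 0.0, 6.0, 18.0, 25.0, 62.0, 95.0, 115.0, 145.0, 95.0, 62.0, 78.0, 0.0 cfs; ΣQ_DR = 701.0 cfs.
V = ΣQ_DR · Δt = 701.0 × 1800 s = 1.262 × 10^6 ft³.
Over A = 1.05 mi², depth = V / A = 0.517 in.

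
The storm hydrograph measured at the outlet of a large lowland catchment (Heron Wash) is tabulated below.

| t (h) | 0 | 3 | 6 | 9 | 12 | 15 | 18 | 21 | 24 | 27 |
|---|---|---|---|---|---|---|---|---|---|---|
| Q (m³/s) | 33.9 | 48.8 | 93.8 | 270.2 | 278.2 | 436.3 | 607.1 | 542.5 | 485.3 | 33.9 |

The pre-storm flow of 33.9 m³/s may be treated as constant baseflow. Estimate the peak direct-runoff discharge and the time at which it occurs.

Q_p = 573.2 m³/s at t = 18 h

Subtracting baseflow gives direct-runoff ordinates: 0.0, 14.9, 59.9, 236.3, 244.3, 402.4, 573.2, 508.6, 451.4, 0.0 m³/s.
The maximum is 573.2 m³/s, occurring at the reading for t = 18 h.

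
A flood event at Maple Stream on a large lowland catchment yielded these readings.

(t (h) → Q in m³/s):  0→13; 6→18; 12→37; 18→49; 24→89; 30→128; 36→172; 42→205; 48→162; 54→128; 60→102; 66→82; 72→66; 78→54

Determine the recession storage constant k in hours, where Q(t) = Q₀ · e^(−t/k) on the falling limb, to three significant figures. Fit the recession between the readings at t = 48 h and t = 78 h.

On the falling limb, Q drops from 162 to 54 m³/s between t = 48 h and t = 78 h (Δt = 30 h).
k = −Δt / ln(Q₂/Q₁) = −30 / ln(54/162) = 27.3 h.

k ≈ 27.3 h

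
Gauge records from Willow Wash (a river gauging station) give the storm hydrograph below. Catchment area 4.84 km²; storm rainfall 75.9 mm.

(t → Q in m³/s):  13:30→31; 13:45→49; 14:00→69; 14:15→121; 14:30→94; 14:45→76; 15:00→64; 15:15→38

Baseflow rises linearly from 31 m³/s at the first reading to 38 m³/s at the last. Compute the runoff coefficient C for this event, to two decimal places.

C ≈ 0.65

ΣQ_DR = 266.0 m³/s; V = ΣQ_DR·Δt = 2.394 × 10^5 m³.
Runoff depth d = V / A = 49.46 mm.
C = d / P = 49.46 / 75.9 = 0.65.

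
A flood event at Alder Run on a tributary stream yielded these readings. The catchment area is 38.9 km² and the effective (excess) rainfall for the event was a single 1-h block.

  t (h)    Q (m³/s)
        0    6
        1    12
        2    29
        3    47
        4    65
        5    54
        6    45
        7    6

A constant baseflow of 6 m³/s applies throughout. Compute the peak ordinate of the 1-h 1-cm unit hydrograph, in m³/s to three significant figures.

Direct runoff: 0.0, 6.0, 23.0, 41.0, 59.0, 48.0, 39.0, 0.0 m³/s; ΣQ_DR = 216.0 m³/s, peak = 59.0 m³/s.
Runoff depth d = ΣQ_DR·Δt / A = 216.0 × 3600 / (38.9 km²) = 19.99 mm.
The 1-cm UH is the DRH scaled by (10 mm)/d, so U_p = 59.0 × 10/19.99 = 29.5 m³/s.

U_p ≈ 29.5 m³/s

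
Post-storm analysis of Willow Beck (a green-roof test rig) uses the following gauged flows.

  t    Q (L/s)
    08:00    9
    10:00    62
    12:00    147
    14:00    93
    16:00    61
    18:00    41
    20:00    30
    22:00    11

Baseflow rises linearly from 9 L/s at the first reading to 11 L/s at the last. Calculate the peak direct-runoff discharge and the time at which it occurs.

Q_p = 137.43 L/s at t = 12:00

Subtracting baseflow gives direct-runoff ordinates: 0.00, 52.71, 137.43, 83.14, 50.86, 30.57, 19.29, 0.00 L/s.
The maximum is 137.43 L/s, occurring at the reading for t = 12:00.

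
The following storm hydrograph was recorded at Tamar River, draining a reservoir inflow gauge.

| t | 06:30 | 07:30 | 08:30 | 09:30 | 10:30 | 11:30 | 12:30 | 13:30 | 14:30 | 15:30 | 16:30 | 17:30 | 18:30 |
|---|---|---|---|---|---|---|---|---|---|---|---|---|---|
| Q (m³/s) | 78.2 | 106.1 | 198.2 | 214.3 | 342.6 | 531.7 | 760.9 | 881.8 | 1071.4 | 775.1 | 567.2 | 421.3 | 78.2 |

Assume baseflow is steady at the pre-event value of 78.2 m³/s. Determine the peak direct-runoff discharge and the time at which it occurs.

Subtracting baseflow gives direct-runoff ordinates: 0.0, 27.9, 120.0, 136.1, 264.4, 453.5, 682.7, 803.6, 993.2, 696.9, 489.0, 343.1, 0.0 m³/s.
The maximum is 993.2 m³/s, occurring at the reading for t = 14:30.

Q_p = 993.2 m³/s at t = 14:30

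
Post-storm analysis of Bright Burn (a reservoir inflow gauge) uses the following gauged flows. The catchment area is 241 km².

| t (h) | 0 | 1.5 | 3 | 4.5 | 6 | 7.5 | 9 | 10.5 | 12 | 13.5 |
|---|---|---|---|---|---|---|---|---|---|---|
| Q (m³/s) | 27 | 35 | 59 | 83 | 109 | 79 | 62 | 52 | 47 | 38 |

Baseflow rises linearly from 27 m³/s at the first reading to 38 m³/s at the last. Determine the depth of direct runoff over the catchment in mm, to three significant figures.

Direct runoff: 0.00, 6.78, 29.56, 52.33, 77.11, 45.89, 27.67, 16.44, 10.22, 0.00 m³/s; ΣQ_DR = 266.0 m³/s.
V = ΣQ_DR · Δt = 266.0 × 5400 s = 1.436 × 10^6 m³.
Over A = 241 km², depth = V / A = 5.96 mm.

d ≈ 5.96 mm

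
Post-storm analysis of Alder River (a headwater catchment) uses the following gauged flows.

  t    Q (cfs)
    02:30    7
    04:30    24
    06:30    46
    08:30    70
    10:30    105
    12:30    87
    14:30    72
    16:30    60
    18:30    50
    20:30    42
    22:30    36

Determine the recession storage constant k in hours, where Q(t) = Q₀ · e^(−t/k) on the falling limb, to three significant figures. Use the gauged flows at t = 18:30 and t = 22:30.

k ≈ 12.2 h

On the falling limb, Q drops from 50 to 36 cfs between t = 18:30 and t = 22:30 (Δt = 4 h).
k = −Δt / ln(Q₂/Q₁) = −4 / ln(36/50) = 12.2 h.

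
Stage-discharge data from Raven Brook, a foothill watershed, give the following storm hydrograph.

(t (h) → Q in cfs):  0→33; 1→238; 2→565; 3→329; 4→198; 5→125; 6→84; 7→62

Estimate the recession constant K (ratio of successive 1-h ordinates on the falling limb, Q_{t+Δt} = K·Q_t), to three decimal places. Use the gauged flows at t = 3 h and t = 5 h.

K ≈ 0.616

Using the recession-limb readings at t = 3 h and t = 5 h: Q falls from 329 to 125 cfs over 2 intervals.
K = (Q₂/Q₁)^(1/2) = (125/329)^(1/2) = 0.616.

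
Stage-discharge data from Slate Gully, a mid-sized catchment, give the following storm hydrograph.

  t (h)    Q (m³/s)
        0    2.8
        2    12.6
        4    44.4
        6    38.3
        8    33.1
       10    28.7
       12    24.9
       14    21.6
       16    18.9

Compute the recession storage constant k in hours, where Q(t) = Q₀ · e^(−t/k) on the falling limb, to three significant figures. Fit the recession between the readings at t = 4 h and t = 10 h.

On the falling limb, Q drops from 44.4 to 28.7 m³/s between t = 4 h and t = 10 h (Δt = 6 h).
k = −Δt / ln(Q₂/Q₁) = −6 / ln(28.7/44.4) = 13.8 h.

k ≈ 13.8 h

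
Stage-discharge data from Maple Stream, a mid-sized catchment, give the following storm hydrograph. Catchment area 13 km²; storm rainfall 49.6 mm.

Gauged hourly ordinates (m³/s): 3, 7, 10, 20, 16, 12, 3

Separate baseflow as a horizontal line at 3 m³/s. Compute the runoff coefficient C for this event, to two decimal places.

C ≈ 0.28

ΣQ_DR = 50.00 m³/s; V = ΣQ_DR·Δt = 1.800 × 10^5 m³.
Runoff depth d = V / A = 13.85 mm.
C = d / P = 13.85 / 49.6 = 0.28.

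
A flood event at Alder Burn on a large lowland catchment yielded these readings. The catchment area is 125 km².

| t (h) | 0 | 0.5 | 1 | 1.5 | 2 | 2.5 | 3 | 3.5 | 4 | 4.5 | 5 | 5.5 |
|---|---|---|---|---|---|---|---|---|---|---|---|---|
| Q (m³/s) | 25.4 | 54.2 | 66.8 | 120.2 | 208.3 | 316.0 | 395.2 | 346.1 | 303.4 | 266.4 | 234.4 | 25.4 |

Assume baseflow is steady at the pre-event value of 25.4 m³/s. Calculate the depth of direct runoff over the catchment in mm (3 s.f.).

d ≈ 29.6 mm

Direct runoff: 0.0, 28.8, 41.4, 94.8, 182.9, 290.6, 369.8, 320.7, 278.0, 241.0, 209.0, 0.0 m³/s; ΣQ_DR = 2057 m³/s.
V = ΣQ_DR · Δt = 2057 × 1800 s = 3.703 × 10^6 m³.
Over A = 125 km², depth = V / A = 29.6 mm.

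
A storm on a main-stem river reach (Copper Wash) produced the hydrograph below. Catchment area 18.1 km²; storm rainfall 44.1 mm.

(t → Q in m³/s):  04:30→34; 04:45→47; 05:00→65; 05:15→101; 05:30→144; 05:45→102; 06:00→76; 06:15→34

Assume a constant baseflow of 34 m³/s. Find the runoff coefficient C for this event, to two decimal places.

ΣQ_DR = 331.0 m³/s; V = ΣQ_DR·Δt = 2.979 × 10^5 m³.
Runoff depth d = V / A = 16.46 mm.
C = d / P = 16.46 / 44.1 = 0.37.

C ≈ 0.37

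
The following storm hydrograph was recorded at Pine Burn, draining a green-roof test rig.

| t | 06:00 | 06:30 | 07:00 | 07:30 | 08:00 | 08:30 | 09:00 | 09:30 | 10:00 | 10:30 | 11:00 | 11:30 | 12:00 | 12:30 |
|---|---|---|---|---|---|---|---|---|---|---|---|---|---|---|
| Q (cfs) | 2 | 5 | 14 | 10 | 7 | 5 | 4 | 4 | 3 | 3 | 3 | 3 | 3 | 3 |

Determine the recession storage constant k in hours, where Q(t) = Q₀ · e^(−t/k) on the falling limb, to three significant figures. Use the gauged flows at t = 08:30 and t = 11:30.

On the falling limb, Q drops from 5 to 3 cfs between t = 08:30 and t = 11:30 (Δt = 3 h).
k = −Δt / ln(Q₂/Q₁) = −3 / ln(3/5) = 5.87 h.

k ≈ 5.87 h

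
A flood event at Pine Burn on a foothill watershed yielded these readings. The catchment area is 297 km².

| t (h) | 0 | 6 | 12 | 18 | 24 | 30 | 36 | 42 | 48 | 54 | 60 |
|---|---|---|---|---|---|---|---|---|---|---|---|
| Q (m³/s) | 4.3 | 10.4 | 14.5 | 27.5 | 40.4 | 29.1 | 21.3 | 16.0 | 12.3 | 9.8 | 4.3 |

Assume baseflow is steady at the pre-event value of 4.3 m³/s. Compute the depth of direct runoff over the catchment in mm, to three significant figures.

d ≈ 10.4 mm

Direct runoff: 0.0, 6.1, 10.2, 23.2, 36.1, 24.8, 17.0, 11.7, 8.0, 5.5, 0.0 m³/s; ΣQ_DR = 142.6 m³/s.
V = ΣQ_DR · Δt = 142.6 × 21600 s = 3.080 × 10^6 m³.
Over A = 297 km², depth = V / A = 10.4 mm.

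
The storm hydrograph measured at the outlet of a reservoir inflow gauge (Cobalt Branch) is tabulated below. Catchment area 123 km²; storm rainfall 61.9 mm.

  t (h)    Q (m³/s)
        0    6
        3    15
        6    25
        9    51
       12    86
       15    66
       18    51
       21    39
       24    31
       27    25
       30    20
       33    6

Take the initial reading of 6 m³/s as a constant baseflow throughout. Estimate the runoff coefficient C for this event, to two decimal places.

C ≈ 0.50

ΣQ_DR = 349.0 m³/s; V = ΣQ_DR·Δt = 3.769 × 10^6 m³.
Runoff depth d = V / A = 30.64 mm.
C = d / P = 30.64 / 61.9 = 0.50.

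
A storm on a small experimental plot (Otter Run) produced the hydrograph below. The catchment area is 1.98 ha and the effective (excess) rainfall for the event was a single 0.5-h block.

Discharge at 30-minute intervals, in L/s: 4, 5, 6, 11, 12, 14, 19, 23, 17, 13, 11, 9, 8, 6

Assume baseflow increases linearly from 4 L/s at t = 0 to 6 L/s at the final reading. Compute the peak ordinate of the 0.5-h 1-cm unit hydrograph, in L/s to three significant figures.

U_p ≈ 22.4 L/s

Direct runoff: 0.00, 0.85, 1.69, 6.54, 7.38, 9.23, 14.08, 17.92, 11.77, 7.62, 5.46, 3.31, 2.15, 0.00 L/s; ΣQ_DR = 88.00 L/s, peak = 17.92 L/s.
Runoff depth d = ΣQ_DR·Δt / A = 88.00 × 1800 / (1.98 ha) = 8.000 mm.
The 1-cm UH is the DRH scaled by (10 mm)/d, so U_p = 17.92 × 10/8.000 = 22.4 L/s.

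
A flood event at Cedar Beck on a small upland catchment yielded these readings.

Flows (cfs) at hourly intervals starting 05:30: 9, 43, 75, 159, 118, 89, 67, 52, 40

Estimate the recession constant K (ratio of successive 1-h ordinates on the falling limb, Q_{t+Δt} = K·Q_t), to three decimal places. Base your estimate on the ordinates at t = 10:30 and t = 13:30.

Using the recession-limb readings at t = 10:30 and t = 13:30: Q falls from 89 to 40 cfs over 3 intervals.
K = (Q₂/Q₁)^(1/3) = (40/89)^(1/3) = 0.766.

K ≈ 0.766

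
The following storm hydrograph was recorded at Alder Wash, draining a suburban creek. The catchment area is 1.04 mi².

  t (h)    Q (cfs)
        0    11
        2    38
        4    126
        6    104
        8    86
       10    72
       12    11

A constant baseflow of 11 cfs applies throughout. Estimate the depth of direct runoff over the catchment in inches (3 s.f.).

Direct runoff: 0.0, 27.0, 115.0, 93.0, 75.0, 61.0, 0.0 cfs; ΣQ_DR = 371.0 cfs.
V = ΣQ_DR · Δt = 371.0 × 7200 s = 2.671 × 10^6 ft³.
Over A = 1.04 mi², depth = V / A = 1.11 in.

d ≈ 1.11 in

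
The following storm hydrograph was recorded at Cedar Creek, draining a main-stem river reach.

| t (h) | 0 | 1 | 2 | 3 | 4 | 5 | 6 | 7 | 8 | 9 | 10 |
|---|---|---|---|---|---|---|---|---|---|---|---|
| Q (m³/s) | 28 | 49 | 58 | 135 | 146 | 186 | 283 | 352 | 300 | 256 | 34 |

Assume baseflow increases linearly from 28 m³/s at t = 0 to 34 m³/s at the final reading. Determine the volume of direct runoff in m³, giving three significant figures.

Direct-runoff ordinates (Q − Q_b): 0.00, 20.40, 28.80, 105.20, 115.60, 155.00, 251.40, 319.80, 267.20, 222.60, 0.00 m³/s.
ΣQ_DR = 1486 m³/s.
With Δt = 1 h = 3600 s, V = ΣQ_DR · Δt = 1486 × 3600 = 5.35 × 10^6 m³.

V ≈ 5.35 × 10^6 m³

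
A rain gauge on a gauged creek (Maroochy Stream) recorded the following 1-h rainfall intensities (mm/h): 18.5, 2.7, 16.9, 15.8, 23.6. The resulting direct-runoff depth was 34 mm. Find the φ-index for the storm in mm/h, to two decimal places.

Only the 4 blocks with intensity above φ contribute runoff: 18.5, 16.9, 15.8, 23.6 mm/h.
Σ(I−φ)·Δt = d  ⇒  (18.5+16.9+15.8+23.6 − 4φ)·1 = 34
φ = (74.80 − 34/1) / 4 = 10.20 mm/h.

φ ≈ 10.20 mm/h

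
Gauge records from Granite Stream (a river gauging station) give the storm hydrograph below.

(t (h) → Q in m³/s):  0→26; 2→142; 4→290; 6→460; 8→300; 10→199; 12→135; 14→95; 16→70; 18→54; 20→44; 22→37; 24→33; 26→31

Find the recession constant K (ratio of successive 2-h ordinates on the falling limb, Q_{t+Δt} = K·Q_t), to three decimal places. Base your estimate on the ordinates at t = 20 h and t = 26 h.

K ≈ 0.890

Using the recession-limb readings at t = 20 h and t = 26 h: Q falls from 44 to 31 m³/s over 3 intervals.
K = (Q₂/Q₁)^(1/3) = (31/44)^(1/3) = 0.890.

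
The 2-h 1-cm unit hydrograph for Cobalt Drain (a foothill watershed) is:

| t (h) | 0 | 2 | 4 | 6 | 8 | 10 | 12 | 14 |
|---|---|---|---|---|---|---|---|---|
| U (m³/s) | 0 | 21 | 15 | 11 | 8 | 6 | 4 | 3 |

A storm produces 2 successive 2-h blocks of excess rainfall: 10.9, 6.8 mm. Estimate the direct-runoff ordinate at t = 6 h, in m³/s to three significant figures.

Q ≈ 22.2 m³/s

By discrete convolution, Q_j = Σ (P_i / 10 mm) · U_{j−i}.
At t = 6 h (j=3): Q = (10.9/10)·11 + (6.8/10)·15 = 22.2 m³/s.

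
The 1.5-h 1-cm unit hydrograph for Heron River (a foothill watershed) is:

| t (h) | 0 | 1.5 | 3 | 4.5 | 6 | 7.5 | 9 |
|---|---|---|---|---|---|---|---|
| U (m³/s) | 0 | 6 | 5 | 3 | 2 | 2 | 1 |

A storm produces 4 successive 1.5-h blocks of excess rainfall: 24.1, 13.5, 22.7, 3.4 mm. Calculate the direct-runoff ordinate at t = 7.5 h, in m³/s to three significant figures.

By discrete convolution, Q_j = Σ (P_i / 10 mm) · U_{j−i}.
At t = 7.5 h (j=5): Q = (24.1/10)·2 + (13.5/10)·2 + (22.7/10)·3 + (3.4/10)·5 = 16.0 m³/s.

Q ≈ 16.0 m³/s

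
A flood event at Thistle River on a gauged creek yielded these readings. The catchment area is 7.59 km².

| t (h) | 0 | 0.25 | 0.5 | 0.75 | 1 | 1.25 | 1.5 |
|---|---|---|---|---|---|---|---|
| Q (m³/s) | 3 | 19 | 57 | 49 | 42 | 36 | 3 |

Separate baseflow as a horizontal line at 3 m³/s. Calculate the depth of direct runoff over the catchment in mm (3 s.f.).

Direct runoff: 0.0, 16.0, 54.0, 46.0, 39.0, 33.0, 0.0 m³/s; ΣQ_DR = 188.0 m³/s.
V = ΣQ_DR · Δt = 188.0 × 900 s = 1.692 × 10^5 m³.
Over A = 7.59 km², depth = V / A = 22.3 mm.

d ≈ 22.3 mm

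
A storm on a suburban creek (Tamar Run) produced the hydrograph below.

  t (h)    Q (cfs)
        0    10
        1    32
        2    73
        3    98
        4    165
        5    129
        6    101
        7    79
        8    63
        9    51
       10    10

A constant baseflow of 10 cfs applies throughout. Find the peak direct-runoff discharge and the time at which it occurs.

Subtracting baseflow gives direct-runoff ordinates: 0.0, 22.0, 63.0, 88.0, 155.0, 119.0, 91.0, 69.0, 53.0, 41.0, 0.0 cfs.
The maximum is 155.0 cfs, occurring at the reading for t = 4 h.

Q_p = 155.0 cfs at t = 4 h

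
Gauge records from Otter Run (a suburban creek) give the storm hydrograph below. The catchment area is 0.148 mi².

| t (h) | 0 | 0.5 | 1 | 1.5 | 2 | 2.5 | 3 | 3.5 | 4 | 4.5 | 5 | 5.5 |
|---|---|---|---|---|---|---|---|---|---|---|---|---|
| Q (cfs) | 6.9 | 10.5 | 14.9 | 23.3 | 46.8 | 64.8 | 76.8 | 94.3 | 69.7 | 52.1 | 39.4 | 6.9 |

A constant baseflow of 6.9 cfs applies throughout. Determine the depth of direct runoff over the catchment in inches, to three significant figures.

Direct runoff: 0.0, 3.6, 8.0, 16.4, 39.9, 57.9, 69.9, 87.4, 62.8, 45.2, 32.5, 0.0 cfs; ΣQ_DR = 423.6 cfs.
V = ΣQ_DR · Δt = 423.6 × 1800 s = 7.625 × 10^5 ft³.
Over A = 0.148 mi², depth = V / A = 2.22 in.

d ≈ 2.22 in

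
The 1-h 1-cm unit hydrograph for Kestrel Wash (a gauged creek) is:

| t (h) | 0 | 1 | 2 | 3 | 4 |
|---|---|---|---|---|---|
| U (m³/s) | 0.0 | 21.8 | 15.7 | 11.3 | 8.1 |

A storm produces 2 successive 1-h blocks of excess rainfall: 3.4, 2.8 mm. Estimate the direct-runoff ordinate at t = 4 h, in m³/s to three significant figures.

Q ≈ 5.92 m³/s

By discrete convolution, Q_j = Σ (P_i / 10 mm) · U_{j−i}.
At t = 4 h (j=4): Q = (3.4/10)·8.1 + (2.8/10)·11.3 = 5.92 m³/s.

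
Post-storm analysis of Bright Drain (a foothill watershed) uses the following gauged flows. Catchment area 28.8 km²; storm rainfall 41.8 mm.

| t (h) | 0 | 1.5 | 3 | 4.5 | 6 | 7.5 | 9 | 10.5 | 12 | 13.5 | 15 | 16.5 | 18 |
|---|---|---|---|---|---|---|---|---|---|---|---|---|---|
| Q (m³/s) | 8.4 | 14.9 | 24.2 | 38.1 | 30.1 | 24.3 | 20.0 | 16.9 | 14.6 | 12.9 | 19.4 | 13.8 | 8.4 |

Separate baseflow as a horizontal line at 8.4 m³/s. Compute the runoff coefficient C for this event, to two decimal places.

C ≈ 0.61

ΣQ_DR = 136.8 m³/s; V = ΣQ_DR·Δt = 7.387 × 10^5 m³.
Runoff depth d = V / A = 25.65 mm.
C = d / P = 25.65 / 41.8 = 0.61.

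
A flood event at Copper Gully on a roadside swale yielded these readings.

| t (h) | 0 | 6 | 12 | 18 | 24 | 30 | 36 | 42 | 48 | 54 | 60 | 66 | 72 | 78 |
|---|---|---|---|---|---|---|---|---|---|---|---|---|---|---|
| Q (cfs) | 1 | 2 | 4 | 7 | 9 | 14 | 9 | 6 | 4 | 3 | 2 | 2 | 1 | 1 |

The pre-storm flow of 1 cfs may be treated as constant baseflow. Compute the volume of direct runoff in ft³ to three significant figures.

Direct-runoff ordinates (Q − Q_b): 0.0, 1.0, 3.0, 6.0, 8.0, 13.0, 8.0, 5.0, 3.0, 2.0, 1.0, 1.0, 0.0, 0.0 cfs.
ΣQ_DR = 51.00 cfs.
With Δt = 6 h = 21600 s, V = ΣQ_DR · Δt = 51.00 × 21600 = 1.10 × 10^6 ft³.

V ≈ 1.10 × 10^6 ft³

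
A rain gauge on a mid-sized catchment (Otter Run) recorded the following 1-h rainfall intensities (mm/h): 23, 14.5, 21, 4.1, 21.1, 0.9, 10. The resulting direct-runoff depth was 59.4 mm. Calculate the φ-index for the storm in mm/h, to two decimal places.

φ ≈ 6.04 mm/h

Only the 5 blocks with intensity above φ contribute runoff: 23, 14.5, 21, 21.1, 10 mm/h.
Σ(I−φ)·Δt = d  ⇒  (23+14.5+21+21.1+10 − 5φ)·1 = 59.4
φ = (89.60 − 59.4/1) / 5 = 6.04 mm/h.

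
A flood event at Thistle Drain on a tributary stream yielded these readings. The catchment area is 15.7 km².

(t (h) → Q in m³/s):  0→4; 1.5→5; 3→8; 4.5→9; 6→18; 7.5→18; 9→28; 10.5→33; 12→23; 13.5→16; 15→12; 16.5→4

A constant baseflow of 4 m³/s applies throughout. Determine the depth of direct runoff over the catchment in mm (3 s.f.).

Direct runoff: 0.0, 1.0, 4.0, 5.0, 14.0, 14.0, 24.0, 29.0, 19.0, 12.0, 8.0, 0.0 m³/s; ΣQ_DR = 130.0 m³/s.
V = ΣQ_DR · Δt = 130.0 × 5400 s = 7.020 × 10^5 m³.
Over A = 15.7 km², depth = V / A = 44.7 mm.

d ≈ 44.7 mm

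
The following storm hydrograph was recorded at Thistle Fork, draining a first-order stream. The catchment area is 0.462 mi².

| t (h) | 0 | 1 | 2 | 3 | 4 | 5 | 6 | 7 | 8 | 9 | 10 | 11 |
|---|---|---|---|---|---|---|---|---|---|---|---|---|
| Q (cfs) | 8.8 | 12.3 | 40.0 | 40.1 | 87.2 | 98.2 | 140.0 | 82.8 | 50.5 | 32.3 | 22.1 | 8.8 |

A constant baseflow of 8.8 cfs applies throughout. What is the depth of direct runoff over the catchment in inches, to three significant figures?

d ≈ 1.74 in

Direct runoff: 0.0, 3.5, 31.2, 31.3, 78.4, 89.4, 131.2, 74.0, 41.7, 23.5, 13.3, 0.0 cfs; ΣQ_DR = 517.5 cfs.
V = ΣQ_DR · Δt = 517.5 × 3600 s = 1.863 × 10^6 ft³.
Over A = 0.462 mi², depth = V / A = 1.74 in.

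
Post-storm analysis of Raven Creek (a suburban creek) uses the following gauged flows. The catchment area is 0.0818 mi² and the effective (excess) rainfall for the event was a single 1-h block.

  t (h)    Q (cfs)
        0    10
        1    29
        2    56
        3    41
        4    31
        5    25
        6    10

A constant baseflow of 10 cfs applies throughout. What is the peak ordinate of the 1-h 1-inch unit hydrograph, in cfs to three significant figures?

Direct runoff: 0.0, 19.0, 46.0, 31.0, 21.0, 15.0, 0.0 cfs; ΣQ_DR = 132.0 cfs, peak = 46.0 cfs.
Runoff depth d = ΣQ_DR·Δt / A = 132.0 × 3600 / (0.0818 mi²) = 2.501 in.
The 1-inch UH is the DRH scaled by (1 in)/d, so U_p = 46.0 × 1/2.501 = 18.4 cfs.

U_p ≈ 18.4 cfs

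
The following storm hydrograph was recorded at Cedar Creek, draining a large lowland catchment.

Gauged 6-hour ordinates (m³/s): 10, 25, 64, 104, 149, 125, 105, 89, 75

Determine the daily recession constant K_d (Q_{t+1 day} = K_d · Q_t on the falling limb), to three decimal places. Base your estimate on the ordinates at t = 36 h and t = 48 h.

K_d ≈ 0.510

Between t = 36 h and t = 48 h the flow falls from 105 to 75 m³/s over 2×6 h = 12 h.
Per-interval ratio K = (75/105)^(1/2) = 0.8452; K_d = K^(24/6) = 0.510.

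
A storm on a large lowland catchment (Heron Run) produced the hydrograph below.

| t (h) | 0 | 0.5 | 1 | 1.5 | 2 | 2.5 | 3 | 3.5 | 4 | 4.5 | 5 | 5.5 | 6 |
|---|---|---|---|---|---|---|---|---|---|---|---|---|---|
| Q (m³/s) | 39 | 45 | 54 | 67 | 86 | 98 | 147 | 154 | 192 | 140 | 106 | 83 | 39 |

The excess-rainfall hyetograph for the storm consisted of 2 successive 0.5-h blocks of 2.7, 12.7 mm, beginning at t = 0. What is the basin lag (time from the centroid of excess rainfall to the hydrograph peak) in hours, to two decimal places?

t_L ≈ 3.34 h

Centroid of excess rainfall: t_c = Σ P_i·t̄_i / ΣP_i = 0.6623 h (block centres at 0.25, 0.75 h).
Hydrograph peak occurs at t = 4 h, so basin lag t_L = 4 − 0.6623 = 3.34 h.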